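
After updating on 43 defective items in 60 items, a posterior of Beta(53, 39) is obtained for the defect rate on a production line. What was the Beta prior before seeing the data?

Beta(10, 22)

Under Beta–binomial conjugacy the posterior parameters are (a+s, b+f).
So a = 53 − 43 = 10 and b = 39 − 17 = 22.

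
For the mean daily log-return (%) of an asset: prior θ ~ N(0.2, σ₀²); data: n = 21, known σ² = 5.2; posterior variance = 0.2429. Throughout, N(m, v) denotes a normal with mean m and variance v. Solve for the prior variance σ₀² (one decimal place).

σ₀² = 12.7

For the Normal–Normal model with known σ², precisions add: τ_n = τ₀ + n/σ².
So 1/σ₀² = 1/0.2429 − 21/5.2 = 4.116921 − 4.038462 = 0.078459.
Hence σ₀² = 1/0.078459 ≈ 12.7.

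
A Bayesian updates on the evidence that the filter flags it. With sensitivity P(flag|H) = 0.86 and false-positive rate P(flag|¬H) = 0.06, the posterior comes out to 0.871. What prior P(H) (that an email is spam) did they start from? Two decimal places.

P(H) = 0.32

In odds form, posterior odds = prior odds × likelihood ratio, so prior odds = posterior odds ÷ LR.
Posterior odds = 0.871/(1−0.871) = 6.7519. LR = 0.86/0.06 = 14.3333.
Prior odds = 6.7519/14.3333 = 0.4711, so P(H) = 0.4711/(1+0.4711) ≈ 0.32.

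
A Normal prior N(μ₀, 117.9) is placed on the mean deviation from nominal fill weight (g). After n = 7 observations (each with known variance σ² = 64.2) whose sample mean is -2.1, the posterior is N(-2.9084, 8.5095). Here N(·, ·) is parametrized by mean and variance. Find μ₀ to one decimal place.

The posterior mean is a precision-weighted average: μ_n = (τ₀μ₀ + τ_data·x̄)/(τ₀+τ_data), with τ₀=1/σ₀² and τ_data=n/σ².
Here τ₀ = 1/117.9 = 0.008482 and τ_data = 7/64.2 = 0.109034, so τ_n = 0.117516.
Rearranging for μ₀: μ₀ = (μ_n·τ_n − τ_data·x̄)/τ₀ = (-2.9084·0.117516 − 0.109034·-2.1) / 0.008482 = -0.112812/0.008482 ≈ -13.3.

μ₀ = -13.3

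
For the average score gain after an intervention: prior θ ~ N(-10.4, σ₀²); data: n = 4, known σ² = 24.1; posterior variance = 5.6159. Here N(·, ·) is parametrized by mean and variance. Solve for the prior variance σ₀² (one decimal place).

σ₀² = 82.7

Posterior precision equals prior precision plus data precision: 1/σ_n² = 1/σ₀² + n/σ².
So 1/σ₀² = 1/5.6159 − 4/24.1 = 0.178066 − 0.165975 = 0.012091.
Hence σ₀² = 1/0.012091 ≈ 82.7.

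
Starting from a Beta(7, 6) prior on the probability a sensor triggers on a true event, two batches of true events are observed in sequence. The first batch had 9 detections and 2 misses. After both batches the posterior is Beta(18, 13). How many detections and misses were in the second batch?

2 detections and 5 misses

Because Beta–binomial updating is additive in the counts, the combined data contributed (α_post−α_prior, β_post−β_prior) successes and failures.
Total across both batches: 18−7=11 detections, 13−6=7 misses.
Subtract the first batch: 11−9=2 detections and 7−2=5 misses.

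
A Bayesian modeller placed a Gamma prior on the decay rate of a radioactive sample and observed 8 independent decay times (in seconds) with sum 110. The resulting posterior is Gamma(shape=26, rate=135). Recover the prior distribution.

For an exponential likelihood with a Gamma(α, β) prior on the rate, n observations with total T give posterior Gamma(α+n, β+T).
So α = 26 − 8 = 18 and β = 135 − 110 = 25.

Gamma(shape=18, rate=25)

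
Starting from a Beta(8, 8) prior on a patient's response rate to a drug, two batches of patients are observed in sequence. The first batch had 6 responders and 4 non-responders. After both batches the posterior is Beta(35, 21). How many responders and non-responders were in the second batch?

Because Beta–binomial updating is additive in the counts, the combined data contributed (α_post−α_prior, β_post−β_prior) successes and failures.
Total across both batches: 35−8=27 responders, 21−8=13 non-responders.
Subtract the first batch: 27−6=21 responders and 13−4=9 non-responders.

21 responders and 9 non-responders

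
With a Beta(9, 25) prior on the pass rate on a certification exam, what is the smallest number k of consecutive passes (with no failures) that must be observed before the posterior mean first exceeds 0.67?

k = 42

After k passes and 0 failures the posterior is Beta(9+k, 25), with mean (9+k)/(9+25+k).
Set (9+k)/(34+k) > 0.67 and solve: k > (0.67·34 − 9)/(1 − 0.67) = 41.758.
The smallest integer exceeding 41.758 is 42.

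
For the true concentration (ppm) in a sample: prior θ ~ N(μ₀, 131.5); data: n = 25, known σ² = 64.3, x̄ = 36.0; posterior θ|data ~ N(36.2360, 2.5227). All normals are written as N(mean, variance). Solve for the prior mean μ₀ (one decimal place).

μ₀ = 48.3

The posterior mean is a precision-weighted average: μ_n = (τ₀μ₀ + τ_data·x̄)/(τ₀+τ_data), with τ₀=1/σ₀² and τ_data=n/σ².
Here τ₀ = 1/131.5 = 0.007605 and τ_data = 25/64.3 = 0.388802, so τ_n = 0.396407.
Rearranging for μ₀: μ₀ = (μ_n·τ_n − τ_data·x̄)/τ₀ = (36.2360·0.396407 − 0.388802·36.0) / 0.007605 = 0.367332/0.007605 ≈ 48.3.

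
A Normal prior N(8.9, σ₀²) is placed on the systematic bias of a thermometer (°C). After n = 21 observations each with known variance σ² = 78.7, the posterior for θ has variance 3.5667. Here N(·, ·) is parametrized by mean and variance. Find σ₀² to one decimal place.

σ₀² = 73.9

For the Normal–Normal model with known σ², precisions add: τ_n = τ₀ + n/σ².
So 1/σ₀² = 1/3.5667 − 21/78.7 = 0.280371 − 0.266836 = 0.013535.
Hence σ₀² = 1/0.013535 ≈ 73.9.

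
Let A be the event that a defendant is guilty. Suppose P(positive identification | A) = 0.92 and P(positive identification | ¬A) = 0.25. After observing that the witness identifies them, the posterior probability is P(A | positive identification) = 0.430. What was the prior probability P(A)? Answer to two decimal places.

P(A) = 0.17

In odds form, posterior odds = prior odds × likelihood ratio, so prior odds = posterior odds ÷ LR.
Posterior odds = 0.430/(1−0.430) = 0.7544. LR = 0.92/0.25 = 3.6800.
Prior odds = 0.7544/3.6800 = 0.2050, so P(A) = 0.2050/(1+0.2050) ≈ 0.17.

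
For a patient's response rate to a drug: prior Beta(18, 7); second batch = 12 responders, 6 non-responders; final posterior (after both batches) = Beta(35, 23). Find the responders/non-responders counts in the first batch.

Sequential conjugate updates are equivalent to a single update on the pooled data, so total successes = posterior α − prior α and total failures = posterior β − prior β.
Total across both batches: 35−18=17 responders, 23−7=16 non-responders.
Subtract the second batch: 17−12=5 responders and 16−6=10 non-responders.

5 responders and 10 non-responders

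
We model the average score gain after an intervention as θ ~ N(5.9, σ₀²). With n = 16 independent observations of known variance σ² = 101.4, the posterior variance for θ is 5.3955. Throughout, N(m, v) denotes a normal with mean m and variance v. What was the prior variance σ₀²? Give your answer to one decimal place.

σ₀² = 36.3

Posterior precision equals prior precision plus data precision: 1/σ_n² = 1/σ₀² + n/σ².
So 1/σ₀² = 1/5.3955 − 16/101.4 = 0.185340 − 0.157791 = 0.027549.
Hence σ₀² = 1/0.027549 ≈ 36.3.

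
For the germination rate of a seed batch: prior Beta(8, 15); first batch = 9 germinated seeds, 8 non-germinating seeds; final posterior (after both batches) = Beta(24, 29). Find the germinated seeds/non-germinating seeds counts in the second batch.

Because Beta–binomial updating is additive in the counts, the combined data contributed (α_post−α_prior, β_post−β_prior) successes and failures.
Total across both batches: 24−8=16 germinated seeds, 29−15=14 non-germinating seeds.
Subtract the first batch: 16−9=7 germinated seeds and 14−8=6 non-germinating seeds.

7 germinated seeds and 6 non-germinating seeds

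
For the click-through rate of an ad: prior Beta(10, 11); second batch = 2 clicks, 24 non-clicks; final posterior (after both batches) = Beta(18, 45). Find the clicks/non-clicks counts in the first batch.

Sequential conjugate updates are equivalent to a single update on the pooled data, so total successes = posterior α − prior α and total failures = posterior β − prior β.
Total across both batches: 18−10=8 clicks, 45−11=34 non-clicks.
Subtract the second batch: 8−2=6 clicks and 34−24=10 non-clicks.

6 clicks and 10 non-clicks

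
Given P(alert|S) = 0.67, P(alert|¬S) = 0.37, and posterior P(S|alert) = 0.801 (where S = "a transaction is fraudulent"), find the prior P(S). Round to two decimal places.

P(S) = 0.69

In odds form, posterior odds = prior odds × likelihood ratio, so prior odds = posterior odds ÷ LR.
Posterior odds = 0.801/(1−0.801) = 4.0251. LR = 0.67/0.37 = 1.8108.
Prior odds = 4.0251/1.8108 = 2.2228, so P(S) = 2.2228/(1+2.2228) ≈ 0.69.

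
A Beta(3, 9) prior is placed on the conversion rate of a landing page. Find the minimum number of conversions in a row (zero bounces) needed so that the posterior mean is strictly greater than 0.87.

k = 58

After k conversions and 0 bounces the posterior is Beta(3+k, 9), with mean (3+k)/(3+9+k).
Set (3+k)/(12+k) > 0.87 and solve: k > (0.87·12 − 3)/(1 − 0.87) = 57.231.
The smallest integer exceeding 57.231 is 58.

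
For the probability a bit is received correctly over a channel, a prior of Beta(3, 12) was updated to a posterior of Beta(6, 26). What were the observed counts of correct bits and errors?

Beta is conjugate to the binomial likelihood: posterior = Beta(α+s, β+f).
So s = 6 − 3 = 3 and f = 26 − 12 = 14.

3 correct bits and 14 errors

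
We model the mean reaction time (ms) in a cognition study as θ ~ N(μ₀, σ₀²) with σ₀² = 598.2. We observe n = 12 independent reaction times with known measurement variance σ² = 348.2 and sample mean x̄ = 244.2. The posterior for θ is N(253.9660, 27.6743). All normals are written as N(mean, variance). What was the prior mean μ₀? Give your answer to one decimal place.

μ₀ = 455.3

The posterior mean is a precision-weighted average: μ_n = (τ₀μ₀ + τ_data·x̄)/(τ₀+τ_data), with τ₀=1/σ₀² and τ_data=n/σ².
Here τ₀ = 1/598.2 = 0.001672 and τ_data = 12/348.2 = 0.034463, so τ_n = 0.036135.
Rearranging for μ₀: μ₀ = (μ_n·τ_n − τ_data·x̄)/τ₀ = (253.9660·0.036135 − 0.034463·244.2) / 0.001672 = 0.761197/0.001672 ≈ 455.3.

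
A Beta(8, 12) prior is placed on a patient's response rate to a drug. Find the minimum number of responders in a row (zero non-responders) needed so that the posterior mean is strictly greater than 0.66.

k = 16

After k responders and 0 non-responders the posterior is Beta(8+k, 12), with mean (8+k)/(8+12+k).
Set (8+k)/(20+k) > 0.66 and solve: k > (0.66·20 − 8)/(1 − 0.66) = 15.294.
The smallest integer exceeding 15.294 is 16, and checking k=16: (24)/(36) = 0.6667 > 0.66.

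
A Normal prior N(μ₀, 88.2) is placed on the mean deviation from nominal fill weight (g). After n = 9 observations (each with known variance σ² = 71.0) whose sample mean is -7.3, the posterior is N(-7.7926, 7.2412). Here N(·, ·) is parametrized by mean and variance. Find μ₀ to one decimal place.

The posterior mean is a precision-weighted average: μ_n = (τ₀μ₀ + τ_data·x̄)/(τ₀+τ_data), with τ₀=1/σ₀² and τ_data=n/σ².
Here τ₀ = 1/88.2 = 0.011338 and τ_data = 9/71.0 = 0.126761, so τ_n = 0.138099.
Rearranging for μ₀: μ₀ = (μ_n·τ_n − τ_data·x̄)/τ₀ = (-7.7926·0.138099 − 0.126761·-7.3) / 0.011338 = -0.150795/0.011338 ≈ -13.3.

μ₀ = -13.3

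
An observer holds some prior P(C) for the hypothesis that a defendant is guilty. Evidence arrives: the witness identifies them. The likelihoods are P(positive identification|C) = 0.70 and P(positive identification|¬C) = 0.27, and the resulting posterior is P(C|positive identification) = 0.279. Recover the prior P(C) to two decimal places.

P(C) = 0.13

In odds form, posterior odds = prior odds × likelihood ratio, so prior odds = posterior odds ÷ LR.
Posterior odds = 0.279/(1−0.279) = 0.3870. LR = 0.70/0.27 = 2.5926.
Prior odds = 0.3870/2.5926 = 0.1493, so P(C) = 0.1493/(1+0.1493) ≈ 0.13.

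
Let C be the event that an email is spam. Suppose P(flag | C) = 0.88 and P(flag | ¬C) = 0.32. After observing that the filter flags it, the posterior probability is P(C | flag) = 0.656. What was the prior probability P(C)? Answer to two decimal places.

Bayes' rule in odds form gives O(C|E) = O(C)·[P(E|C)/P(E|¬C)], hence O(C) = O(C|E)/LR.
Posterior odds = 0.656/(1−0.656) = 1.9070. LR = 0.88/0.32 = 2.7500.
Prior odds = 1.9070/2.7500 = 0.6935, so P(C) = 0.6935/(1+0.6935) ≈ 0.41.

P(C) = 0.41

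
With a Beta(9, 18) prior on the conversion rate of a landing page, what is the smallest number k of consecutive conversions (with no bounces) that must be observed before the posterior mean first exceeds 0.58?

After k conversions and 0 bounces the posterior is Beta(9+k, 18), with mean (9+k)/(9+18+k).
Set (9+k)/(27+k) > 0.58 and solve: k > (0.58·27 − 9)/(1 − 0.58) = 15.857.
The smallest integer exceeding 15.857 is 16.

k = 16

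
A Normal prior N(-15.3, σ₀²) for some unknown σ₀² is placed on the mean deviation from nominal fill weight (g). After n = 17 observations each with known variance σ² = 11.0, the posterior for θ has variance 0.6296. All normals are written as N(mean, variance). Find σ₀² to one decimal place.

σ₀² = 23.3

For the Normal–Normal model with known σ², precisions add: τ_n = τ₀ + n/σ².
So 1/σ₀² = 1/0.6296 − 17/11.0 = 1.588310 − 1.545455 = 0.042855.
Hence σ₀² = 1/0.042855 ≈ 23.3.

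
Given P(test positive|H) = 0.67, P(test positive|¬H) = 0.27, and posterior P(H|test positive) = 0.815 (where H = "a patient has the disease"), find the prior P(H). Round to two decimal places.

P(H) = 0.64

Bayes' rule in odds form gives O(H|E) = O(H)·[P(E|H)/P(E|¬H)], hence O(H) = O(H|E)/LR.
Posterior odds = 0.815/(1−0.815) = 4.4054. LR = 0.67/0.27 = 2.4815.
Prior odds = 4.4054/2.4815 = 1.7753, so P(H) = 1.7753/(1+1.7753) ≈ 0.64.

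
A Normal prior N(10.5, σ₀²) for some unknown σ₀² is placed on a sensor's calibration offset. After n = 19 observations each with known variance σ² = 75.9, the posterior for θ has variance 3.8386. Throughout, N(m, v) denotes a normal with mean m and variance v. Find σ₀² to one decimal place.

σ₀² = 98.2

For the Normal–Normal model with known σ², precisions add: τ_n = τ₀ + n/σ².
So 1/σ₀² = 1/3.8386 − 19/75.9 = 0.260512 − 0.250329 = 0.010183.
Hence σ₀² = 1/0.010183 ≈ 98.2.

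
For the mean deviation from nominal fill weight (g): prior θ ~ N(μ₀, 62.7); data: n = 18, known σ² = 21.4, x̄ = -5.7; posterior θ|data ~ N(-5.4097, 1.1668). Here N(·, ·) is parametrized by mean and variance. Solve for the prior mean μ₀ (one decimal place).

The posterior mean is a precision-weighted average: μ_n = (τ₀μ₀ + τ_data·x̄)/(τ₀+τ_data), with τ₀=1/σ₀² and τ_data=n/σ².
Here τ₀ = 1/62.7 = 0.015949 and τ_data = 18/21.4 = 0.841121, so τ_n = 0.857070.
Rearranging for μ₀: μ₀ = (μ_n·τ_n − τ_data·x̄)/τ₀ = (-5.4097·0.857070 − 0.841121·-5.7) / 0.015949 = 0.157898/0.015949 ≈ 9.9.

μ₀ = 9.9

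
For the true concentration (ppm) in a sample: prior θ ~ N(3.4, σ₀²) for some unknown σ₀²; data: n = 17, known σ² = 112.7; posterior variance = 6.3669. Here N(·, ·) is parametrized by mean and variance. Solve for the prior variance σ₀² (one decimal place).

For the Normal–Normal model with known σ², precisions add: τ_n = τ₀ + n/σ².
So 1/σ₀² = 1/6.3669 − 17/112.7 = 0.157062 − 0.150843 = 0.006219.
Hence σ₀² = 1/0.006219 ≈ 160.8.

σ₀² = 160.8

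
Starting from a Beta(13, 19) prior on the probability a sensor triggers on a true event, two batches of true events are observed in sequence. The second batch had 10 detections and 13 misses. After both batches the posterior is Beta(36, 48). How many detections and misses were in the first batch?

13 detections and 16 misses

Because Beta–binomial updating is additive in the counts, the combined data contributed (α_post−α_prior, β_post−β_prior) successes and failures.
Total across both batches: 36−13=23 detections, 48−19=29 misses.
Subtract the second batch: 23−10=13 detections and 29−13=16 misses.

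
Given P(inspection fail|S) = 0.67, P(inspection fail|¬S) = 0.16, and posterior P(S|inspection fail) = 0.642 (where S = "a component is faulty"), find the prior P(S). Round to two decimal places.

In odds form, posterior odds = prior odds × likelihood ratio, so prior odds = posterior odds ÷ LR.
Posterior odds = 0.642/(1−0.642) = 1.7933. LR = 0.67/0.16 = 4.1875.
Prior odds = 1.7933/4.1875 = 0.4283, so P(S) = 0.4283/(1+0.4283) ≈ 0.30.

P(S) = 0.30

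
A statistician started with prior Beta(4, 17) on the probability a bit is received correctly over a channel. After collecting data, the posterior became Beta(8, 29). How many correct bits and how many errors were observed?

A Beta(α, β) prior with s successes and f failures in binomial data gives a Beta(α+s, β+f) posterior.
Match parameters: s=8−4=4, f=29−17=12.

4 correct bits and 12 errors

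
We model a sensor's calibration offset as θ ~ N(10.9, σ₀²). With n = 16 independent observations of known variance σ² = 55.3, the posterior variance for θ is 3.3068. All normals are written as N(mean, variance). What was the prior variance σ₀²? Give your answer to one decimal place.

Posterior precision equals prior precision plus data precision: 1/σ_n² = 1/σ₀² + n/σ².
So 1/σ₀² = 1/3.3068 − 16/55.3 = 0.302407 − 0.289331 = 0.013076.
Hence σ₀² = 1/0.013076 ≈ 76.5.

σ₀² = 76.5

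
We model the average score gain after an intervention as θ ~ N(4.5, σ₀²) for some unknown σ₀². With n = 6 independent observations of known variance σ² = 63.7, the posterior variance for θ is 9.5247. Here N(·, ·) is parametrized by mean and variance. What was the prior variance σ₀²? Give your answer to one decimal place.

Posterior precision equals prior precision plus data precision: 1/σ_n² = 1/σ₀² + n/σ².
So 1/σ₀² = 1/9.5247 − 6/63.7 = 0.104990 − 0.094192 = 0.010798.
Hence σ₀² = 1/0.010798 ≈ 92.6.

σ₀² = 92.6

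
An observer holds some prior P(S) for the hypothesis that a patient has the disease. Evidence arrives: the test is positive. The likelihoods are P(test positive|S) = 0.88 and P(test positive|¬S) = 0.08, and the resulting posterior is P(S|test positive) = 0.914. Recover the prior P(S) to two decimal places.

P(S) = 0.49

Bayes' rule in odds form gives O(S|E) = O(S)·[P(E|S)/P(E|¬S)], hence O(S) = O(S|E)/LR.
Posterior odds = 0.914/(1−0.914) = 10.6279. LR = 0.88/0.08 = 11.0000.
Prior odds = 10.6279/11.0000 = 0.9662, so P(S) = 0.9662/(1+0.9662) ≈ 0.49.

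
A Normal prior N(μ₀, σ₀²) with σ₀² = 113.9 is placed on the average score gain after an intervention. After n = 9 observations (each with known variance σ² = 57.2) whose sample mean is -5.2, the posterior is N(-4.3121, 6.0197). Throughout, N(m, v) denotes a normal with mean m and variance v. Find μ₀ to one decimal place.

μ₀ = 11.6

With known observation variance, the Normal–Normal posterior has precision τ_n = τ₀ + n/σ² and mean μ_n = (τ₀μ₀ + (n/σ²)x̄)/τ_n.
Here τ₀ = 1/113.9 = 0.008780 and τ_data = 9/57.2 = 0.157343, so τ_n = 0.166123.
Rearranging for μ₀: μ₀ = (μ_n·τ_n − τ_data·x̄)/τ₀ = (-4.3121·0.166123 − 0.157343·-5.2) / 0.008780 = 0.101845/0.008780 ≈ 11.6.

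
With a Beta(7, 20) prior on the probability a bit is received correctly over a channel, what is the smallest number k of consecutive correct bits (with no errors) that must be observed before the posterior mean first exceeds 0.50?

k = 14

After k correct bits and 0 errors the posterior is Beta(7+k, 20), with mean (7+k)/(7+20+k).
Set (7+k)/(27+k) > 0.50 and solve: k > (0.50·27 − 7)/(1 − 0.50) = 13.000.
The smallest integer exceeding 13.000 is 14, and checking k=14: (21)/(41) = 0.5122 > 0.50.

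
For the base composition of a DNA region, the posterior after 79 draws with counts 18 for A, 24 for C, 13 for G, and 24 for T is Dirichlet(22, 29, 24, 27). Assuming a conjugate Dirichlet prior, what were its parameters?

For a Dirichlet(α) prior with multinomial counts c, the posterior is Dirichlet(α + c) componentwise.
Subtract each count from the matching posterior parameter: 22−18=4, 29−24=5, 24−13=11, 27−24=3.

Dirichlet(4, 5, 11, 3)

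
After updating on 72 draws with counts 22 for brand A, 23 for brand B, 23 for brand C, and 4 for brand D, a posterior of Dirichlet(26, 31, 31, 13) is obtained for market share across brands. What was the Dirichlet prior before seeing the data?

For a Dirichlet(α) prior with multinomial counts c, the posterior is Dirichlet(α + c) componentwise.
Subtract each count from the matching posterior parameter: 26−22=4, 31−23=8, 31−23=8, 13−4=9.

Dirichlet(4, 8, 8, 9)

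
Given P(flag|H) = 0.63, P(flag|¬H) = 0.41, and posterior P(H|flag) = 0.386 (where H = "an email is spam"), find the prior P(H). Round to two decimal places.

P(H) = 0.29

Bayes' rule in odds form gives O(H|E) = O(H)·[P(E|H)/P(E|¬H)], hence O(H) = O(H|E)/LR.
Posterior odds = 0.386/(1−0.386) = 0.6287. LR = 0.63/0.41 = 1.5366.
Prior odds = 0.6287/1.5366 = 0.4092, so P(H) = 0.4092/(1+0.4092) ≈ 0.29.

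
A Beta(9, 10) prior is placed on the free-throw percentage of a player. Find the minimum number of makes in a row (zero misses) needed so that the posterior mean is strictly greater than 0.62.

k = 8

After k makes and 0 misses the posterior is Beta(9+k, 10), with mean (9+k)/(9+10+k).
Set (9+k)/(19+k) > 0.62 and solve: k > (0.62·19 − 9)/(1 − 0.62) = 7.316.
The smallest integer exceeding 7.316 is 8.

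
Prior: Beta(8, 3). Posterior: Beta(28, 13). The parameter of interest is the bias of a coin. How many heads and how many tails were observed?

Under Beta–binomial conjugacy the posterior parameters are (a+s, b+f).
Match parameters: s=28−8=20, f=13−3=10.

20 heads and 10 tails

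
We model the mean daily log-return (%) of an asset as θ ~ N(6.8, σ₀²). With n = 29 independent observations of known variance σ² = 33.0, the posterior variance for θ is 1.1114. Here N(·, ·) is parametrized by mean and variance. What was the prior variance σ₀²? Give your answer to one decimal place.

For the Normal–Normal model with known σ², precisions add: τ_n = τ₀ + n/σ².
So 1/σ₀² = 1/1.1114 − 29/33.0 = 0.899766 − 0.878788 = 0.020978.
Hence σ₀² = 1/0.020978 ≈ 47.7.

σ₀² = 47.7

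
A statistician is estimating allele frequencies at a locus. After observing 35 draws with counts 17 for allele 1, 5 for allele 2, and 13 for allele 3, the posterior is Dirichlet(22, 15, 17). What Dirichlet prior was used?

Dirichlet(5, 10, 4)

For a Dirichlet(α) prior with multinomial counts c, the posterior is Dirichlet(α + c) componentwise.
Subtract each count from the matching posterior parameter: 22−17=5, 15−5=10, 17−13=4.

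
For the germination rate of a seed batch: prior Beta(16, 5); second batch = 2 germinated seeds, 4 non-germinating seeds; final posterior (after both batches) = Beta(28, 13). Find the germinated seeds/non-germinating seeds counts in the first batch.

10 germinated seeds and 4 non-germinating seeds

Sequential conjugate updates are equivalent to a single update on the pooled data, so total successes = posterior α − prior α and total failures = posterior β − prior β.
Total across both batches: 28−16=12 germinated seeds, 13−5=8 non-germinating seeds.
Subtract the second batch: 12−2=10 germinated seeds and 8−4=4 non-germinating seeds.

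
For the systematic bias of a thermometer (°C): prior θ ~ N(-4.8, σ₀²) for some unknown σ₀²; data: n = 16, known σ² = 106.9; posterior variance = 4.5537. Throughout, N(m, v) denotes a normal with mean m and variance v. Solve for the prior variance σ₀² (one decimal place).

σ₀² = 14.3

Posterior precision equals prior precision plus data precision: 1/σ_n² = 1/σ₀² + n/σ².
So 1/σ₀² = 1/4.5537 − 16/106.9 = 0.219602 − 0.149673 = 0.069929.
Hence σ₀² = 1/0.069929 ≈ 14.3.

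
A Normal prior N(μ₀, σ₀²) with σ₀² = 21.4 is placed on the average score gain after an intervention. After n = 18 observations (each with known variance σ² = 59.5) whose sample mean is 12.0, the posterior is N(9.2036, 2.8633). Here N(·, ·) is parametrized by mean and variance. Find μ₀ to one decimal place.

μ₀ = -8.9

The posterior mean is a precision-weighted average: μ_n = (τ₀μ₀ + τ_data·x̄)/(τ₀+τ_data), with τ₀=1/σ₀² and τ_data=n/σ².
Here τ₀ = 1/21.4 = 0.046729 and τ_data = 18/59.5 = 0.302521, so τ_n = 0.349250.
Rearranging for μ₀: μ₀ = (μ_n·τ_n − τ_data·x̄)/τ₀ = (9.2036·0.349250 − 0.302521·12.0) / 0.046729 = -0.415895/0.046729 ≈ -8.9.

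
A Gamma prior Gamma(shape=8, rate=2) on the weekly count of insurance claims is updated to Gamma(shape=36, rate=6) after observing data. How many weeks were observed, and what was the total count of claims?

n = 4 weeks with total 28 claims

Gamma–Poisson conjugacy: posterior shape = α + Σxᵢ, posterior rate = β + n.
Matching: Σxᵢ = 36 − 8 = 28 and n = 6 − 2 = 4.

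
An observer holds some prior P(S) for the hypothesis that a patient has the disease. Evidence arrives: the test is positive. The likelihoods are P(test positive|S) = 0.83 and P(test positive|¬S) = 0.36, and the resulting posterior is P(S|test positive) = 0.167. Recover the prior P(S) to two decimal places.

P(S) = 0.08

In odds form, posterior odds = prior odds × likelihood ratio, so prior odds = posterior odds ÷ LR.
Posterior odds = 0.167/(1−0.167) = 0.2005. LR = 0.83/0.36 = 2.3056.
Prior odds = 0.2005/2.3056 = 0.0870, so P(S) = 0.0870/(1+0.0870) ≈ 0.08.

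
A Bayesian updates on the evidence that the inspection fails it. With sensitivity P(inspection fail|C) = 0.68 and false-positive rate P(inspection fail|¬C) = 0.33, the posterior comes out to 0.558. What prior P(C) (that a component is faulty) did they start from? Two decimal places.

P(C) = 0.38

Bayes' rule in odds form gives O(C|E) = O(C)·[P(E|C)/P(E|¬C)], hence O(C) = O(C|E)/LR.
Posterior odds = 0.558/(1−0.558) = 1.2624. LR = 0.68/0.33 = 2.0606.
Prior odds = 1.2624/2.0606 = 0.6126, so P(C) = 0.6126/(1+0.6126) ≈ 0.38.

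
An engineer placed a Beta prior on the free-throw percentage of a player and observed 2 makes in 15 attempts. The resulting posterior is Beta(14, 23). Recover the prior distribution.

Beta(12, 10)

Under Beta–binomial conjugacy the posterior parameters are (α+s, β+f).
Subtract the data counts: 14−2=12, 23−13=10.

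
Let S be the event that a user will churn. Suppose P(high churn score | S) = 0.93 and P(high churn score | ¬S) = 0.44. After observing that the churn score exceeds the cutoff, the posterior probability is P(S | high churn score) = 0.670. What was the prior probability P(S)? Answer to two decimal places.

In odds form, posterior odds = prior odds × likelihood ratio, so prior odds = posterior odds ÷ LR.
Posterior odds = 0.670/(1−0.670) = 2.0303. LR = 0.93/0.44 = 2.1136.
Prior odds = 2.0303/2.1136 = 0.9606, so P(S) = 0.9606/(1+0.9606) ≈ 0.49.

P(S) = 0.49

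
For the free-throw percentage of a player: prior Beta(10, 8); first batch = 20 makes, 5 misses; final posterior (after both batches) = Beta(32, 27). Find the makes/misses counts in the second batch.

Sequential conjugate updates are equivalent to a single update on the pooled data, so total successes = posterior α − prior α and total failures = posterior β − prior β.
Total across both batches: 32−10=22 makes, 27−8=19 misses.
Subtract the first batch: 22−20=2 makes and 19−5=14 misses.

2 makes and 14 misses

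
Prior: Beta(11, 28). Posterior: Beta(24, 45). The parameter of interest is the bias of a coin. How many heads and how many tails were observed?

13 heads and 17 tails

Under Beta–binomial conjugacy the posterior parameters are (a+s, b+f).
Match parameters: s=24−11=13, f=45−28=17.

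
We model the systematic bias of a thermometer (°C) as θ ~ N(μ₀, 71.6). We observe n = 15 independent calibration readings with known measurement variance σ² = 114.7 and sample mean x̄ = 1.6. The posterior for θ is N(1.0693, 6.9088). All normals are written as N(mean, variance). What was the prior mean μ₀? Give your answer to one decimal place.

With known observation variance, the Normal–Normal posterior has precision τ_n = τ₀ + n/σ² and mean μ_n = (τ₀μ₀ + (n/σ²)x̄)/τ_n.
Here τ₀ = 1/71.6 = 0.013966 and τ_data = 15/114.7 = 0.130776, so τ_n = 0.144742.
Rearranging for μ₀: μ₀ = (μ_n·τ_n − τ_data·x̄)/τ₀ = (1.0693·0.144742 − 0.130776·1.6) / 0.013966 = -0.054469/0.013966 ≈ -3.9.

μ₀ = -3.9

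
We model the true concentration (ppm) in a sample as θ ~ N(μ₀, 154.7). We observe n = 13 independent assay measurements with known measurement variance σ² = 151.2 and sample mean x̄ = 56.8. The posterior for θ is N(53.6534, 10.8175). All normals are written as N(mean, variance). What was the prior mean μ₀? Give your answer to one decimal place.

μ₀ = 11.8

The posterior mean is a precision-weighted average: μ_n = (τ₀μ₀ + τ_data·x̄)/(τ₀+τ_data), with τ₀=1/σ₀² and τ_data=n/σ².
Here τ₀ = 1/154.7 = 0.006464 and τ_data = 13/151.2 = 0.085979, so τ_n = 0.092443.
Rearranging for μ₀: μ₀ = (μ_n·τ_n − τ_data·x̄)/τ₀ = (53.6534·0.092443 − 0.085979·56.8) / 0.006464 = 0.076274/0.006464 ≈ 11.8.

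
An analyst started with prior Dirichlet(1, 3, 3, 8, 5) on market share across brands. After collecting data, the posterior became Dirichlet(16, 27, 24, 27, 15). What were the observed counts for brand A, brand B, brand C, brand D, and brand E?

For a Dirichlet(α) prior with multinomial counts c, the posterior is Dirichlet(α + c) componentwise.
Counts are posterior − prior componentwise: 16−1=15, 27−3=24, 24−3=21, 27−8=19, 15−5=10.

counts (15, 24, 21, 19, 10)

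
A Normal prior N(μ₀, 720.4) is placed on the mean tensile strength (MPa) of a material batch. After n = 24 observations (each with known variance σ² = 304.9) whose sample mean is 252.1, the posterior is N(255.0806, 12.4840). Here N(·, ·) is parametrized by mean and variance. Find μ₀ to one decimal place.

μ₀ = 424.1

With known observation variance, the Normal–Normal posterior has precision τ_n = τ₀ + n/σ² and mean μ_n = (τ₀μ₀ + (n/σ²)x̄)/τ_n.
Here τ₀ = 1/720.4 = 0.001388 and τ_data = 24/304.9 = 0.078714, so τ_n = 0.080102.
Rearranging for μ₀: μ₀ = (μ_n·τ_n − τ_data·x̄)/τ₀ = (255.0806·0.080102 − 0.078714·252.1) / 0.001388 = 0.588667/0.001388 ≈ 424.1.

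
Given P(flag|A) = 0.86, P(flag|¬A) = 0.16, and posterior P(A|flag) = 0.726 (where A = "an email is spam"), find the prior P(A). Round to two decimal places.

P(A) = 0.33

In odds form, posterior odds = prior odds × likelihood ratio, so prior odds = posterior odds ÷ LR.
Posterior odds = 0.726/(1−0.726) = 2.6496. LR = 0.86/0.16 = 5.3750.
Prior odds = 2.6496/5.3750 = 0.4929, so P(A) = 0.4929/(1+0.4929) ≈ 0.33.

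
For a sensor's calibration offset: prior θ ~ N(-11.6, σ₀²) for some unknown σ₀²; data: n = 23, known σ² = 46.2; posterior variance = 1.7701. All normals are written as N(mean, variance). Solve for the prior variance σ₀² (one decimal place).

σ₀² = 14.9

For the Normal–Normal model with known σ², precisions add: τ_n = τ₀ + n/σ².
So 1/σ₀² = 1/1.7701 − 23/46.2 = 0.564940 − 0.497835 = 0.067105.
Hence σ₀² = 1/0.067105 ≈ 14.9.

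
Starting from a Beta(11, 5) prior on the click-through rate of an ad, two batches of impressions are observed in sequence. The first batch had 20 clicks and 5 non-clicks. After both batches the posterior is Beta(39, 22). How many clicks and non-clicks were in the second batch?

8 clicks and 12 non-clicks

Because Beta–binomial updating is additive in the counts, the combined data contributed (α_post−α_prior, β_post−β_prior) successes and failures.
Total across both batches: 39−11=28 clicks, 22−5=17 non-clicks.
Subtract the first batch: 28−20=8 clicks and 17−5=12 non-clicks.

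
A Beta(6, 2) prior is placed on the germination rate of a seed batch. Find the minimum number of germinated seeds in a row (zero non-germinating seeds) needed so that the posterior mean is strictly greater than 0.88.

After k germinated seeds and 0 non-germinating seeds the posterior is Beta(6+k, 2), with mean (6+k)/(6+2+k).
Set (6+k)/(8+k) > 0.88 and solve: k > (0.88·8 − 6)/(1 − 0.88) = 8.667.
The smallest integer exceeding 8.667 is 9, and checking k=9: (15)/(17) = 0.8824 > 0.88.

k = 9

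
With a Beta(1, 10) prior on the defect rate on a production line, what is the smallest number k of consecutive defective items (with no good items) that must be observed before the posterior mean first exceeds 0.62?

k = 16

After k defective items and 0 good items the posterior is Beta(1+k, 10), with mean (1+k)/(1+10+k).
Set (1+k)/(11+k) > 0.62 and solve: k > (0.62·11 − 1)/(1 − 0.62) = 15.316.
The smallest integer exceeding 15.316 is 16.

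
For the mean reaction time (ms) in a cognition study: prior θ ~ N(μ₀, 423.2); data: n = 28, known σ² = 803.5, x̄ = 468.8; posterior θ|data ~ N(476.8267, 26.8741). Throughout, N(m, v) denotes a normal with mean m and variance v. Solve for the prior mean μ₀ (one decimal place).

The posterior mean is a precision-weighted average: μ_n = (τ₀μ₀ + τ_data·x̄)/(τ₀+τ_data), with τ₀=1/σ₀² and τ_data=n/σ².
Here τ₀ = 1/423.2 = 0.002363 and τ_data = 28/803.5 = 0.034848, so τ_n = 0.037211.
Rearranging for μ₀: μ₀ = (μ_n·τ_n − τ_data·x̄)/τ₀ = (476.8267·0.037211 − 0.034848·468.8) / 0.002363 = 1.406456/0.002363 ≈ 595.2.

μ₀ = 595.2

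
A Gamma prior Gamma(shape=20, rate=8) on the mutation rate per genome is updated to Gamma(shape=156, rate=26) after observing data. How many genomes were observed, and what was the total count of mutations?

A Gamma(α, β) prior (rate parametrization) on a Poisson rate with n observations summing to S gives posterior Gamma(α+S, β+n).
Matching: Σxᵢ = 156 − 20 = 136 and n = 26 − 8 = 18.

n = 18 genomes with total 136 mutations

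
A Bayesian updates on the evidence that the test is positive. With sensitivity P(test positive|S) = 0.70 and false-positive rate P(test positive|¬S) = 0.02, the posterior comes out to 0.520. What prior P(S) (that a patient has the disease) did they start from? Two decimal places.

P(S) = 0.03

In odds form, posterior odds = prior odds × likelihood ratio, so prior odds = posterior odds ÷ LR.
Posterior odds = 0.520/(1−0.520) = 1.0833. LR = 0.70/0.02 = 35.0000.
Prior odds = 1.0833/35.0000 = 0.0310, so P(S) = 0.0310/(1+0.0310) ≈ 0.03.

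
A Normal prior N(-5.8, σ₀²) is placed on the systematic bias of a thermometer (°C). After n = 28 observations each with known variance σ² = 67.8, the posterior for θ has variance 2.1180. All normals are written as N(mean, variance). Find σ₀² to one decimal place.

σ₀² = 16.9

Posterior precision equals prior precision plus data precision: 1/σ_n² = 1/σ₀² + n/σ².
So 1/σ₀² = 1/2.1180 − 28/67.8 = 0.472144 − 0.412979 = 0.059165.
Hence σ₀² = 1/0.059165 ≈ 16.9.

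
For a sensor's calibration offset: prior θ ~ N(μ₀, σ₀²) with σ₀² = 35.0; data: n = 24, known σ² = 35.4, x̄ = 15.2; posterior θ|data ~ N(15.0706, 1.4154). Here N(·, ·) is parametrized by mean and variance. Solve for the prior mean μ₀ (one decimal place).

With known observation variance, the Normal–Normal posterior has precision τ_n = τ₀ + n/σ² and mean μ_n = (τ₀μ₀ + (n/σ²)x̄)/τ_n.
Here τ₀ = 1/35.0 = 0.028571 and τ_data = 24/35.4 = 0.677966, so τ_n = 0.706537.
Rearranging for μ₀: μ₀ = (μ_n·τ_n − τ_data·x̄)/τ₀ = (15.0706·0.706537 − 0.677966·15.2) / 0.028571 = 0.342853/0.028571 ≈ 12.0.

μ₀ = 12.0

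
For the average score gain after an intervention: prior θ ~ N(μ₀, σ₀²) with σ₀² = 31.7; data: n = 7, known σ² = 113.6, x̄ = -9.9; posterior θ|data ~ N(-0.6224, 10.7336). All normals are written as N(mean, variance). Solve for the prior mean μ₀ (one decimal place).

μ₀ = 17.5

With known observation variance, the Normal–Normal posterior has precision τ_n = τ₀ + n/σ² and mean μ_n = (τ₀μ₀ + (n/σ²)x̄)/τ_n.
Here τ₀ = 1/31.7 = 0.031546 and τ_data = 7/113.6 = 0.061620, so τ_n = 0.093166.
Rearranging for μ₀: μ₀ = (μ_n·τ_n − τ_data·x̄)/τ₀ = (-0.6224·0.093166 − 0.061620·-9.9) / 0.031546 = 0.552051/0.031546 ≈ 17.5.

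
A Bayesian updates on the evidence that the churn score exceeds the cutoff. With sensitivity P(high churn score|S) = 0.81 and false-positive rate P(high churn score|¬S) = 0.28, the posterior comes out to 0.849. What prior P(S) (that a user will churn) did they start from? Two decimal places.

In odds form, posterior odds = prior odds × likelihood ratio, so prior odds = posterior odds ÷ LR.
Posterior odds = 0.849/(1−0.849) = 5.6225. LR = 0.81/0.28 = 2.8929.
Prior odds = 5.6225/2.8929 = 1.9436, so P(S) = 1.9436/(1+1.9436) ≈ 0.66.

P(S) = 0.66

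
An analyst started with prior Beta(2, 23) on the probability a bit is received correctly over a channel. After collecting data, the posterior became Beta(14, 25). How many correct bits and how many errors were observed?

Beta is conjugate to the binomial likelihood: posterior = Beta(α+s, β+f).
Match parameters: s=14−2=12, f=25−23=2.

12 correct bits and 2 errors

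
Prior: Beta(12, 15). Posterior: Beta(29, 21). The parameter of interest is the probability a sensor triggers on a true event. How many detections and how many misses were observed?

Beta is conjugate to the binomial likelihood: posterior = Beta(α+s, β+f).
So s = 29 − 12 = 17 and f = 21 − 15 = 6.

17 detections and 6 misses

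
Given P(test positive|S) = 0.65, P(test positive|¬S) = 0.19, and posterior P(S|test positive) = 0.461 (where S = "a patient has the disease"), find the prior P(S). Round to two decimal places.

P(S) = 0.20

In odds form, posterior odds = prior odds × likelihood ratio, so prior odds = posterior odds ÷ LR.
Posterior odds = 0.461/(1−0.461) = 0.8553. LR = 0.65/0.19 = 3.4211.
Prior odds = 0.8553/3.4211 = 0.2500, so P(S) = 0.2500/(1+0.2500) ≈ 0.20.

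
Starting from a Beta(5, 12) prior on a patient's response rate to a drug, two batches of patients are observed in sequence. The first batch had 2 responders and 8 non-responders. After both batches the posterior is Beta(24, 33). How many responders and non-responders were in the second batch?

17 responders and 13 non-responders

Because Beta–binomial updating is additive in the counts, the combined data contributed (α_post−α_prior, β_post−β_prior) successes and failures.
Total across both batches: 24−5=19 responders, 33−12=21 non-responders.
Subtract the first batch: 19−2=17 responders and 21−8=13 non-responders.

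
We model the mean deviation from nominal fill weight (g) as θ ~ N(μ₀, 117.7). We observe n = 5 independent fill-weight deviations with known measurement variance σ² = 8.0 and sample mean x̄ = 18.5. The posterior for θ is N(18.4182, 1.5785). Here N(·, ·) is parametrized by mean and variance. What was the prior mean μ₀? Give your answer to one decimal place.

The posterior mean is a precision-weighted average: μ_n = (τ₀μ₀ + τ_data·x̄)/(τ₀+τ_data), with τ₀=1/σ₀² and τ_data=n/σ².
Here τ₀ = 1/117.7 = 0.008496 and τ_data = 5/8.0 = 0.625000, so τ_n = 0.633496.
Rearranging for μ₀: μ₀ = (μ_n·τ_n − τ_data·x̄)/τ₀ = (18.4182·0.633496 − 0.625000·18.5) / 0.008496 = 0.105356/0.008496 ≈ 12.4.

μ₀ = 12.4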